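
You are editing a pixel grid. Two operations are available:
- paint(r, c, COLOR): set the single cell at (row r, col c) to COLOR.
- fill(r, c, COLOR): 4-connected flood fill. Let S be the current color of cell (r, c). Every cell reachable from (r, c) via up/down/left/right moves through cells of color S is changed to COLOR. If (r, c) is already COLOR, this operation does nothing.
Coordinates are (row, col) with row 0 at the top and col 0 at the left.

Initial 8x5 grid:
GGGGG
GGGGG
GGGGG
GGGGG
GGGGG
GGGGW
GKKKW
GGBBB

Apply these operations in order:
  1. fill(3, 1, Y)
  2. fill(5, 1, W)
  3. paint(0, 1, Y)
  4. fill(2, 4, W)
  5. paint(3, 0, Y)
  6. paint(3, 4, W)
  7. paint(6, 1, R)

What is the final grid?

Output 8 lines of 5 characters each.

After op 1 fill(3,1,Y) [32 cells changed]:
YYYYY
YYYYY
YYYYY
YYYYY
YYYYY
YYYYW
YKKKW
YYBBB
After op 2 fill(5,1,W) [32 cells changed]:
WWWWW
WWWWW
WWWWW
WWWWW
WWWWW
WWWWW
WKKKW
WWBBB
After op 3 paint(0,1,Y):
WYWWW
WWWWW
WWWWW
WWWWW
WWWWW
WWWWW
WKKKW
WWBBB
After op 4 fill(2,4,W) [0 cells changed]:
WYWWW
WWWWW
WWWWW
WWWWW
WWWWW
WWWWW
WKKKW
WWBBB
After op 5 paint(3,0,Y):
WYWWW
WWWWW
WWWWW
YWWWW
WWWWW
WWWWW
WKKKW
WWBBB
After op 6 paint(3,4,W):
WYWWW
WWWWW
WWWWW
YWWWW
WWWWW
WWWWW
WKKKW
WWBBB
After op 7 paint(6,1,R):
WYWWW
WWWWW
WWWWW
YWWWW
WWWWW
WWWWW
WRKKW
WWBBB

Answer: WYWWW
WWWWW
WWWWW
YWWWW
WWWWW
WWWWW
WRKKW
WWBBB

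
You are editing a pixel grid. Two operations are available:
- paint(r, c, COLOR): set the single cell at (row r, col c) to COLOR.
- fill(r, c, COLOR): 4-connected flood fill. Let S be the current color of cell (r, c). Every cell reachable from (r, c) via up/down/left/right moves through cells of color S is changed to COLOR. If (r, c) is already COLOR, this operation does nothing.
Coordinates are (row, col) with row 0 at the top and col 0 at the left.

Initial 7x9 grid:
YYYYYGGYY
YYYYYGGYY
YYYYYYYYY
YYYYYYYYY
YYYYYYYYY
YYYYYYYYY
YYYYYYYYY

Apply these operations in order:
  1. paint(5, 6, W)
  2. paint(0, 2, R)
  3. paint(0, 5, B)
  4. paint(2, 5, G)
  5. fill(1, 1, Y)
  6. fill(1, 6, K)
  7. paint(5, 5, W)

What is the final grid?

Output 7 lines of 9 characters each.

Answer: YYRYYBKYY
YYYYYKKYY
YYYYYKYYY
YYYYYYYYY
YYYYYYYYY
YYYYYWWYY
YYYYYYYYY

Derivation:
After op 1 paint(5,6,W):
YYYYYGGYY
YYYYYGGYY
YYYYYYYYY
YYYYYYYYY
YYYYYYYYY
YYYYYYWYY
YYYYYYYYY
After op 2 paint(0,2,R):
YYRYYGGYY
YYYYYGGYY
YYYYYYYYY
YYYYYYYYY
YYYYYYYYY
YYYYYYWYY
YYYYYYYYY
After op 3 paint(0,5,B):
YYRYYBGYY
YYYYYGGYY
YYYYYYYYY
YYYYYYYYY
YYYYYYYYY
YYYYYYWYY
YYYYYYYYY
After op 4 paint(2,5,G):
YYRYYBGYY
YYYYYGGYY
YYYYYGYYY
YYYYYYYYY
YYYYYYYYY
YYYYYYWYY
YYYYYYYYY
After op 5 fill(1,1,Y) [0 cells changed]:
YYRYYBGYY
YYYYYGGYY
YYYYYGYYY
YYYYYYYYY
YYYYYYYYY
YYYYYYWYY
YYYYYYYYY
After op 6 fill(1,6,K) [4 cells changed]:
YYRYYBKYY
YYYYYKKYY
YYYYYKYYY
YYYYYYYYY
YYYYYYYYY
YYYYYYWYY
YYYYYYYYY
After op 7 paint(5,5,W):
YYRYYBKYY
YYYYYKKYY
YYYYYKYYY
YYYYYYYYY
YYYYYYYYY
YYYYYWWYY
YYYYYYYYY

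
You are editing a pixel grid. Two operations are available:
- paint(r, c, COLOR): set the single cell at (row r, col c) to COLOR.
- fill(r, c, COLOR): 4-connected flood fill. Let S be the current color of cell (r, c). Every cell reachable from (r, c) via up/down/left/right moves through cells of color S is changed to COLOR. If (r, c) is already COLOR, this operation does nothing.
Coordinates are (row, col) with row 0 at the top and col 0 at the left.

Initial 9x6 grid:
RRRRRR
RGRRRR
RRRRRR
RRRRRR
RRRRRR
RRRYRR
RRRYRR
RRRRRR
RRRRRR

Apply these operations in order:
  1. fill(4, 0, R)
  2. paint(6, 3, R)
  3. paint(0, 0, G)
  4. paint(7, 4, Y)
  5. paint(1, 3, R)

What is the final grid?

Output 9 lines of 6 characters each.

Answer: GRRRRR
RGRRRR
RRRRRR
RRRRRR
RRRRRR
RRRYRR
RRRRRR
RRRRYR
RRRRRR

Derivation:
After op 1 fill(4,0,R) [0 cells changed]:
RRRRRR
RGRRRR
RRRRRR
RRRRRR
RRRRRR
RRRYRR
RRRYRR
RRRRRR
RRRRRR
After op 2 paint(6,3,R):
RRRRRR
RGRRRR
RRRRRR
RRRRRR
RRRRRR
RRRYRR
RRRRRR
RRRRRR
RRRRRR
After op 3 paint(0,0,G):
GRRRRR
RGRRRR
RRRRRR
RRRRRR
RRRRRR
RRRYRR
RRRRRR
RRRRRR
RRRRRR
After op 4 paint(7,4,Y):
GRRRRR
RGRRRR
RRRRRR
RRRRRR
RRRRRR
RRRYRR
RRRRRR
RRRRYR
RRRRRR
After op 5 paint(1,3,R):
GRRRRR
RGRRRR
RRRRRR
RRRRRR
RRRRRR
RRRYRR
RRRRRR
RRRRYR
RRRRRR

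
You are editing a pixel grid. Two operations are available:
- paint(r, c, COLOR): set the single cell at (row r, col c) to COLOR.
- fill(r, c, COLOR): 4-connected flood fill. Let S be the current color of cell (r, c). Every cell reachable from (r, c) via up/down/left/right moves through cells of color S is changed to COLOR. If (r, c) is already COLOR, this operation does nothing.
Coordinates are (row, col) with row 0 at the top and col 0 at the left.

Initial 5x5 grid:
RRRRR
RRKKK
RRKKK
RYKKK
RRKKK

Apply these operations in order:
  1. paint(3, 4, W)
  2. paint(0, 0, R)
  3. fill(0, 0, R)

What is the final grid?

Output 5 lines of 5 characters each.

After op 1 paint(3,4,W):
RRRRR
RRKKK
RRKKK
RYKKW
RRKKK
After op 2 paint(0,0,R):
RRRRR
RRKKK
RRKKK
RYKKW
RRKKK
After op 3 fill(0,0,R) [0 cells changed]:
RRRRR
RRKKK
RRKKK
RYKKW
RRKKK

Answer: RRRRR
RRKKK
RRKKK
RYKKW
RRKKK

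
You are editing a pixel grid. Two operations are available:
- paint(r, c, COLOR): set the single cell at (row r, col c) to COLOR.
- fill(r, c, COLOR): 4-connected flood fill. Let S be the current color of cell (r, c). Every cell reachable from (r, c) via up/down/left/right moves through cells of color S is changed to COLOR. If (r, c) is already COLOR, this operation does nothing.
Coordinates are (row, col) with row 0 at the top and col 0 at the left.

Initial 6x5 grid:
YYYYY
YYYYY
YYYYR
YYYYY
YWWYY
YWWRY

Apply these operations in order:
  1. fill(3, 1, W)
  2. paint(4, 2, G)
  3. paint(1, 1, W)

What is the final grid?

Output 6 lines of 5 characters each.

After op 1 fill(3,1,W) [24 cells changed]:
WWWWW
WWWWW
WWWWR
WWWWW
WWWWW
WWWRW
After op 2 paint(4,2,G):
WWWWW
WWWWW
WWWWR
WWWWW
WWGWW
WWWRW
After op 3 paint(1,1,W):
WWWWW
WWWWW
WWWWR
WWWWW
WWGWW
WWWRW

Answer: WWWWW
WWWWW
WWWWR
WWWWW
WWGWW
WWWRW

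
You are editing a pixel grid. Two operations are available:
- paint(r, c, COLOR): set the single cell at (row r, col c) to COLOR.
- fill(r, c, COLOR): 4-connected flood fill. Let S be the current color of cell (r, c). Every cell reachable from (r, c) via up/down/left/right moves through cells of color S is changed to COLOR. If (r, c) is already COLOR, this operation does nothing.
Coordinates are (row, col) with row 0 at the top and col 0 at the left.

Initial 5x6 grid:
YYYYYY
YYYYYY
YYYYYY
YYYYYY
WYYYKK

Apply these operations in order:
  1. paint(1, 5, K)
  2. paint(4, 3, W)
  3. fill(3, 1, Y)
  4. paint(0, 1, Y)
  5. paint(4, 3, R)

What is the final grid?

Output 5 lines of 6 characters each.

Answer: YYYYYY
YYYYYK
YYYYYY
YYYYYY
WYYRKK

Derivation:
After op 1 paint(1,5,K):
YYYYYY
YYYYYK
YYYYYY
YYYYYY
WYYYKK
After op 2 paint(4,3,W):
YYYYYY
YYYYYK
YYYYYY
YYYYYY
WYYWKK
After op 3 fill(3,1,Y) [0 cells changed]:
YYYYYY
YYYYYK
YYYYYY
YYYYYY
WYYWKK
After op 4 paint(0,1,Y):
YYYYYY
YYYYYK
YYYYYY
YYYYYY
WYYWKK
After op 5 paint(4,3,R):
YYYYYY
YYYYYK
YYYYYY
YYYYYY
WYYRKK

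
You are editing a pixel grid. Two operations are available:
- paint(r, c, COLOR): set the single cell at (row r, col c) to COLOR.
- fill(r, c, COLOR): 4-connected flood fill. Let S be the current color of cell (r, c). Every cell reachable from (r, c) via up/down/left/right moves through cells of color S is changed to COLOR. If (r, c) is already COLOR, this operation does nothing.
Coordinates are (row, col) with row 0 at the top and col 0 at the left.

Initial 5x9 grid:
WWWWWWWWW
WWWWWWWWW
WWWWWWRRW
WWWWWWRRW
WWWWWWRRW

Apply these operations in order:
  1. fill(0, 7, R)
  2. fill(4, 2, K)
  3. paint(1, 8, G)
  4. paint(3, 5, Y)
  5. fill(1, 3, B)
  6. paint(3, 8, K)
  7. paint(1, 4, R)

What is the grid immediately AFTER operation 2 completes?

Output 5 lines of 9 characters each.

After op 1 fill(0,7,R) [39 cells changed]:
RRRRRRRRR
RRRRRRRRR
RRRRRRRRR
RRRRRRRRR
RRRRRRRRR
After op 2 fill(4,2,K) [45 cells changed]:
KKKKKKKKK
KKKKKKKKK
KKKKKKKKK
KKKKKKKKK
KKKKKKKKK

Answer: KKKKKKKKK
KKKKKKKKK
KKKKKKKKK
KKKKKKKKK
KKKKKKKKK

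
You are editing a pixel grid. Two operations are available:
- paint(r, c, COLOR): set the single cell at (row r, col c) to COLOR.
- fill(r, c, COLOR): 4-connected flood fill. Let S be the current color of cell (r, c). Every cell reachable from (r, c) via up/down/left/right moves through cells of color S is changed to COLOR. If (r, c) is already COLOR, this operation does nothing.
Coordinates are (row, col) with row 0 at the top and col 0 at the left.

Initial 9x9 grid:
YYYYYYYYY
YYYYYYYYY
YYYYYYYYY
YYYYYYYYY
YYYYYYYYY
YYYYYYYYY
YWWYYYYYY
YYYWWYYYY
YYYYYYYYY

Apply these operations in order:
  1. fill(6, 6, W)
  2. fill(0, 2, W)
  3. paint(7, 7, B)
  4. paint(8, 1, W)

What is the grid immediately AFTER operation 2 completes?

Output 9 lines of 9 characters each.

After op 1 fill(6,6,W) [77 cells changed]:
WWWWWWWWW
WWWWWWWWW
WWWWWWWWW
WWWWWWWWW
WWWWWWWWW
WWWWWWWWW
WWWWWWWWW
WWWWWWWWW
WWWWWWWWW
After op 2 fill(0,2,W) [0 cells changed]:
WWWWWWWWW
WWWWWWWWW
WWWWWWWWW
WWWWWWWWW
WWWWWWWWW
WWWWWWWWW
WWWWWWWWW
WWWWWWWWW
WWWWWWWWW

Answer: WWWWWWWWW
WWWWWWWWW
WWWWWWWWW
WWWWWWWWW
WWWWWWWWW
WWWWWWWWW
WWWWWWWWW
WWWWWWWWW
WWWWWWWWW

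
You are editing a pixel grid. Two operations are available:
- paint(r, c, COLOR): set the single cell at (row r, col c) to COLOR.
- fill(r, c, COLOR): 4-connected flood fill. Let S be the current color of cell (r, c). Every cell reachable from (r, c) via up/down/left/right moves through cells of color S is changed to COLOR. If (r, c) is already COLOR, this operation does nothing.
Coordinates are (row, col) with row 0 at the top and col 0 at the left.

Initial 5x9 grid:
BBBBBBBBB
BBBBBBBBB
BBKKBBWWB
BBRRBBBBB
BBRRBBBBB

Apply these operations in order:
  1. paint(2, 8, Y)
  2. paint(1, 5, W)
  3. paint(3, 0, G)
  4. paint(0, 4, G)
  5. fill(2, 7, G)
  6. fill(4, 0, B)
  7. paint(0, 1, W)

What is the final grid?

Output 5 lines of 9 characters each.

Answer: BWBBGBBBB
BBBBBWBBB
BBKKBBGGY
GBRRBBBBB
BBRRBBBBB

Derivation:
After op 1 paint(2,8,Y):
BBBBBBBBB
BBBBBBBBB
BBKKBBWWY
BBRRBBBBB
BBRRBBBBB
After op 2 paint(1,5,W):
BBBBBBBBB
BBBBBWBBB
BBKKBBWWY
BBRRBBBBB
BBRRBBBBB
After op 3 paint(3,0,G):
BBBBBBBBB
BBBBBWBBB
BBKKBBWWY
GBRRBBBBB
BBRRBBBBB
After op 4 paint(0,4,G):
BBBBGBBBB
BBBBBWBBB
BBKKBBWWY
GBRRBBBBB
BBRRBBBBB
After op 5 fill(2,7,G) [2 cells changed]:
BBBBGBBBB
BBBBBWBBB
BBKKBBGGY
GBRRBBBBB
BBRRBBBBB
After op 6 fill(4,0,B) [0 cells changed]:
BBBBGBBBB
BBBBBWBBB
BBKKBBGGY
GBRRBBBBB
BBRRBBBBB
After op 7 paint(0,1,W):
BWBBGBBBB
BBBBBWBBB
BBKKBBGGY
GBRRBBBBB
BBRRBBBBB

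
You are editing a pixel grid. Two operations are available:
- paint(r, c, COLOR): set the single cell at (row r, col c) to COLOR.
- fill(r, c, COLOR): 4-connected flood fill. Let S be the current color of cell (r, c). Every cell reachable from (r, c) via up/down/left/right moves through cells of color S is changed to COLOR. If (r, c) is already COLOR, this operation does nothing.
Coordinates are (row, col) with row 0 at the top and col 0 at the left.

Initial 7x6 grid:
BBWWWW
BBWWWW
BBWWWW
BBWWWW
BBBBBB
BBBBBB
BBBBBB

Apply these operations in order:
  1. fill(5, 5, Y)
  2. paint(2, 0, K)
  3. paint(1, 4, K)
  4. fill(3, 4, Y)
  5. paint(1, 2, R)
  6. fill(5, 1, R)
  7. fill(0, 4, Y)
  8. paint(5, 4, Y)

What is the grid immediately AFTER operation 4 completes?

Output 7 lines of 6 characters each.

After op 1 fill(5,5,Y) [26 cells changed]:
YYWWWW
YYWWWW
YYWWWW
YYWWWW
YYYYYY
YYYYYY
YYYYYY
After op 2 paint(2,0,K):
YYWWWW
YYWWWW
KYWWWW
YYWWWW
YYYYYY
YYYYYY
YYYYYY
After op 3 paint(1,4,K):
YYWWWW
YYWWKW
KYWWWW
YYWWWW
YYYYYY
YYYYYY
YYYYYY
After op 4 fill(3,4,Y) [15 cells changed]:
YYYYYY
YYYYKY
KYYYYY
YYYYYY
YYYYYY
YYYYYY
YYYYYY

Answer: YYYYYY
YYYYKY
KYYYYY
YYYYYY
YYYYYY
YYYYYY
YYYYYY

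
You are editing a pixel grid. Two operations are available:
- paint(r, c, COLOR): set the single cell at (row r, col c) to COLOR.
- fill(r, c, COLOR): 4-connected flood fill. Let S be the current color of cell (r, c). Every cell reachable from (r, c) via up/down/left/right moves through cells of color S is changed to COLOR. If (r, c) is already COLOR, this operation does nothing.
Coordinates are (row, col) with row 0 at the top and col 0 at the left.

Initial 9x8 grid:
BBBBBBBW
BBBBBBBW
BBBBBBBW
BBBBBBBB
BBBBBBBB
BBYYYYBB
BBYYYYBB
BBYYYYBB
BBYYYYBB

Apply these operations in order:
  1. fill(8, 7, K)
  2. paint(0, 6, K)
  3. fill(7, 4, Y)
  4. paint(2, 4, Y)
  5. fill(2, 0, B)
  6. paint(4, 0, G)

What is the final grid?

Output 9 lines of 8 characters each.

Answer: BBBBBBBW
BBBBBBBW
BBBBYBBW
BBBBBBBB
GBBBBBBB
BBYYYYBB
BBYYYYBB
BBYYYYBB
BBYYYYBB

Derivation:
After op 1 fill(8,7,K) [53 cells changed]:
KKKKKKKW
KKKKKKKW
KKKKKKKW
KKKKKKKK
KKKKKKKK
KKYYYYKK
KKYYYYKK
KKYYYYKK
KKYYYYKK
After op 2 paint(0,6,K):
KKKKKKKW
KKKKKKKW
KKKKKKKW
KKKKKKKK
KKKKKKKK
KKYYYYKK
KKYYYYKK
KKYYYYKK
KKYYYYKK
After op 3 fill(7,4,Y) [0 cells changed]:
KKKKKKKW
KKKKKKKW
KKKKKKKW
KKKKKKKK
KKKKKKKK
KKYYYYKK
KKYYYYKK
KKYYYYKK
KKYYYYKK
After op 4 paint(2,4,Y):
KKKKKKKW
KKKKKKKW
KKKKYKKW
KKKKKKKK
KKKKKKKK
KKYYYYKK
KKYYYYKK
KKYYYYKK
KKYYYYKK
After op 5 fill(2,0,B) [52 cells changed]:
BBBBBBBW
BBBBBBBW
BBBBYBBW
BBBBBBBB
BBBBBBBB
BBYYYYBB
BBYYYYBB
BBYYYYBB
BBYYYYBB
After op 6 paint(4,0,G):
BBBBBBBW
BBBBBBBW
BBBBYBBW
BBBBBBBB
GBBBBBBB
BBYYYYBB
BBYYYYBB
BBYYYYBB
BBYYYYBB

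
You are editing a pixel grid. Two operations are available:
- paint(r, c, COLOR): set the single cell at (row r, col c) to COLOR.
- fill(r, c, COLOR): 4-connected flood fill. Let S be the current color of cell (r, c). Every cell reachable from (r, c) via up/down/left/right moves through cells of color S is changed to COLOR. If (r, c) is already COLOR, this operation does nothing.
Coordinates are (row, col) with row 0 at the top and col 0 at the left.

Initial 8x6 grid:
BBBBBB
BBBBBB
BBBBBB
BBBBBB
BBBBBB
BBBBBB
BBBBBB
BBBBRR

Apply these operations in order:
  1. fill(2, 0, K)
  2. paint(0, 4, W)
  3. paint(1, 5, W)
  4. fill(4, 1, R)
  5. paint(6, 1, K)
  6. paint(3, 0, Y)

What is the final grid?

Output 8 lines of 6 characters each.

After op 1 fill(2,0,K) [46 cells changed]:
KKKKKK
KKKKKK
KKKKKK
KKKKKK
KKKKKK
KKKKKK
KKKKKK
KKKKRR
After op 2 paint(0,4,W):
KKKKWK
KKKKKK
KKKKKK
KKKKKK
KKKKKK
KKKKKK
KKKKKK
KKKKRR
After op 3 paint(1,5,W):
KKKKWK
KKKKKW
KKKKKK
KKKKKK
KKKKKK
KKKKKK
KKKKKK
KKKKRR
After op 4 fill(4,1,R) [43 cells changed]:
RRRRWK
RRRRRW
RRRRRR
RRRRRR
RRRRRR
RRRRRR
RRRRRR
RRRRRR
After op 5 paint(6,1,K):
RRRRWK
RRRRRW
RRRRRR
RRRRRR
RRRRRR
RRRRRR
RKRRRR
RRRRRR
After op 6 paint(3,0,Y):
RRRRWK
RRRRRW
RRRRRR
YRRRRR
RRRRRR
RRRRRR
RKRRRR
RRRRRR

Answer: RRRRWK
RRRRRW
RRRRRR
YRRRRR
RRRRRR
RRRRRR
RKRRRR
RRRRRR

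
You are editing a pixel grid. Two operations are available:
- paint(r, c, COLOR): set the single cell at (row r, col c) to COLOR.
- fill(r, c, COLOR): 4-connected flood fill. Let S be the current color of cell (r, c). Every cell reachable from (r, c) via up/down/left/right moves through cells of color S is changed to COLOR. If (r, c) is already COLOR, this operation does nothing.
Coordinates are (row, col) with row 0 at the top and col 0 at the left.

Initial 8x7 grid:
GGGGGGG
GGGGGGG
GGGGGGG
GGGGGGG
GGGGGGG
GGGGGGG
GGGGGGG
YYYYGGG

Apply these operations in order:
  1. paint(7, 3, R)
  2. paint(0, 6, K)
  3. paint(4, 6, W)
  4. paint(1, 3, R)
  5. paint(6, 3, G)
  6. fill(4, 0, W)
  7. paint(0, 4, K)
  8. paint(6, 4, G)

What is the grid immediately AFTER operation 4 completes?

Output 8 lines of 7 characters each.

Answer: GGGGGGK
GGGRGGG
GGGGGGG
GGGGGGG
GGGGGGW
GGGGGGG
GGGGGGG
YYYRGGG

Derivation:
After op 1 paint(7,3,R):
GGGGGGG
GGGGGGG
GGGGGGG
GGGGGGG
GGGGGGG
GGGGGGG
GGGGGGG
YYYRGGG
After op 2 paint(0,6,K):
GGGGGGK
GGGGGGG
GGGGGGG
GGGGGGG
GGGGGGG
GGGGGGG
GGGGGGG
YYYRGGG
After op 3 paint(4,6,W):
GGGGGGK
GGGGGGG
GGGGGGG
GGGGGGG
GGGGGGW
GGGGGGG
GGGGGGG
YYYRGGG
After op 4 paint(1,3,R):
GGGGGGK
GGGRGGG
GGGGGGG
GGGGGGG
GGGGGGW
GGGGGGG
GGGGGGG
YYYRGGG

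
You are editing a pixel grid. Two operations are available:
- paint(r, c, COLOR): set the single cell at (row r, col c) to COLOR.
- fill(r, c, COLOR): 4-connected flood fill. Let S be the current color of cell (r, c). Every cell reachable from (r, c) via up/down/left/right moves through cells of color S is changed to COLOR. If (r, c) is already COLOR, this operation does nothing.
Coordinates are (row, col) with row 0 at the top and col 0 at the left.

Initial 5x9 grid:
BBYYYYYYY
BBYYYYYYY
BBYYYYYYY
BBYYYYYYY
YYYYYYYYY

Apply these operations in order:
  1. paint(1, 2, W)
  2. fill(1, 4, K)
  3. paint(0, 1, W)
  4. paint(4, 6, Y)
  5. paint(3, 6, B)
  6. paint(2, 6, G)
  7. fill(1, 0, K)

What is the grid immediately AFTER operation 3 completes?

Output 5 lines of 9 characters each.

Answer: BWKKKKKKK
BBWKKKKKK
BBKKKKKKK
BBKKKKKKK
KKKKKKKKK

Derivation:
After op 1 paint(1,2,W):
BBYYYYYYY
BBWYYYYYY
BBYYYYYYY
BBYYYYYYY
YYYYYYYYY
After op 2 fill(1,4,K) [36 cells changed]:
BBKKKKKKK
BBWKKKKKK
BBKKKKKKK
BBKKKKKKK
KKKKKKKKK
After op 3 paint(0,1,W):
BWKKKKKKK
BBWKKKKKK
BBKKKKKKK
BBKKKKKKK
KKKKKKKKK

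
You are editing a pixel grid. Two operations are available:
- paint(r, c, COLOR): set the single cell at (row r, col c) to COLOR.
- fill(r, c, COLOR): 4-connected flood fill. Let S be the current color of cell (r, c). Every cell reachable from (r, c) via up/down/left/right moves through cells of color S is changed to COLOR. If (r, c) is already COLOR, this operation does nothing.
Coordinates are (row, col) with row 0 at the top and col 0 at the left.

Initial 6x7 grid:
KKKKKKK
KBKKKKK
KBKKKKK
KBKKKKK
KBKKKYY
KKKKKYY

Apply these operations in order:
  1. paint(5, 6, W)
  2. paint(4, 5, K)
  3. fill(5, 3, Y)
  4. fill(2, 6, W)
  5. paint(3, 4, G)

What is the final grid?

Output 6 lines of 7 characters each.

After op 1 paint(5,6,W):
KKKKKKK
KBKKKKK
KBKKKKK
KBKKKKK
KBKKKYY
KKKKKYW
After op 2 paint(4,5,K):
KKKKKKK
KBKKKKK
KBKKKKK
KBKKKKK
KBKKKKY
KKKKKYW
After op 3 fill(5,3,Y) [35 cells changed]:
YYYYYYY
YBYYYYY
YBYYYYY
YBYYYYY
YBYYYYY
YYYYYYW
After op 4 fill(2,6,W) [37 cells changed]:
WWWWWWW
WBWWWWW
WBWWWWW
WBWWWWW
WBWWWWW
WWWWWWW
After op 5 paint(3,4,G):
WWWWWWW
WBWWWWW
WBWWWWW
WBWWGWW
WBWWWWW
WWWWWWW

Answer: WWWWWWW
WBWWWWW
WBWWWWW
WBWWGWW
WBWWWWW
WWWWWWW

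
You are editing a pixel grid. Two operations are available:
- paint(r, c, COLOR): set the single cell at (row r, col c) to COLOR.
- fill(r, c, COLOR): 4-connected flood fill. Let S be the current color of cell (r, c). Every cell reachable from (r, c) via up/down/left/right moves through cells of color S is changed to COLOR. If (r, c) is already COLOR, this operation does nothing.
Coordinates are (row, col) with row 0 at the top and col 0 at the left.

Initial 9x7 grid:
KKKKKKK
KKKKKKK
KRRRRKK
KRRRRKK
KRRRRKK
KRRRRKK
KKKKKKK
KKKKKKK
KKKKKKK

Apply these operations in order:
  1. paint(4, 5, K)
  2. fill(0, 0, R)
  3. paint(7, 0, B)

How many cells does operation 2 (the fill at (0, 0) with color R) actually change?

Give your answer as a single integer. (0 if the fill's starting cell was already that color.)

After op 1 paint(4,5,K):
KKKKKKK
KKKKKKK
KRRRRKK
KRRRRKK
KRRRRKK
KRRRRKK
KKKKKKK
KKKKKKK
KKKKKKK
After op 2 fill(0,0,R) [47 cells changed]:
RRRRRRR
RRRRRRR
RRRRRRR
RRRRRRR
RRRRRRR
RRRRRRR
RRRRRRR
RRRRRRR
RRRRRRR

Answer: 47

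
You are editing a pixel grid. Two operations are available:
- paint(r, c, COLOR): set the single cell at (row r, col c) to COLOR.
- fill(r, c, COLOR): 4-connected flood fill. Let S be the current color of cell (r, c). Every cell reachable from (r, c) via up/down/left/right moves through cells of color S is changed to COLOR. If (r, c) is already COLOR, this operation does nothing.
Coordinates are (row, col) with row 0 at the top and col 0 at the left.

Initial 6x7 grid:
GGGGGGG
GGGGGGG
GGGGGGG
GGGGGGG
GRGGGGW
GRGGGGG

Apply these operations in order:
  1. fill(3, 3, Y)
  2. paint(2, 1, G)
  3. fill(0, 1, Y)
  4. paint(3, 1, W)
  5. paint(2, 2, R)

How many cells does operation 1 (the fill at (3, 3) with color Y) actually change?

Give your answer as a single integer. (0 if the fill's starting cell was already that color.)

After op 1 fill(3,3,Y) [39 cells changed]:
YYYYYYY
YYYYYYY
YYYYYYY
YYYYYYY
YRYYYYW
YRYYYYY

Answer: 39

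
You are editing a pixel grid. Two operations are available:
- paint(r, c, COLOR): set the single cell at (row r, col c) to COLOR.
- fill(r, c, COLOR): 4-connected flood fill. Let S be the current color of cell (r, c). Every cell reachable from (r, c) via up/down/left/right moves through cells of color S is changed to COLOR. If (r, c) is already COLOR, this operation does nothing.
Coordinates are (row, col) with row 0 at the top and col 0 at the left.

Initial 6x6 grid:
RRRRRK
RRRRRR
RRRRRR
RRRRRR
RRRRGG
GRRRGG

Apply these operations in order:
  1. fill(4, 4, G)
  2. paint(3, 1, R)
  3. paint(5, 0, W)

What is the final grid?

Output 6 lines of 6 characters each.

Answer: RRRRRK
RRRRRR
RRRRRR
RRRRRR
RRRRGG
WRRRGG

Derivation:
After op 1 fill(4,4,G) [0 cells changed]:
RRRRRK
RRRRRR
RRRRRR
RRRRRR
RRRRGG
GRRRGG
After op 2 paint(3,1,R):
RRRRRK
RRRRRR
RRRRRR
RRRRRR
RRRRGG
GRRRGG
After op 3 paint(5,0,W):
RRRRRK
RRRRRR
RRRRRR
RRRRRR
RRRRGG
WRRRGG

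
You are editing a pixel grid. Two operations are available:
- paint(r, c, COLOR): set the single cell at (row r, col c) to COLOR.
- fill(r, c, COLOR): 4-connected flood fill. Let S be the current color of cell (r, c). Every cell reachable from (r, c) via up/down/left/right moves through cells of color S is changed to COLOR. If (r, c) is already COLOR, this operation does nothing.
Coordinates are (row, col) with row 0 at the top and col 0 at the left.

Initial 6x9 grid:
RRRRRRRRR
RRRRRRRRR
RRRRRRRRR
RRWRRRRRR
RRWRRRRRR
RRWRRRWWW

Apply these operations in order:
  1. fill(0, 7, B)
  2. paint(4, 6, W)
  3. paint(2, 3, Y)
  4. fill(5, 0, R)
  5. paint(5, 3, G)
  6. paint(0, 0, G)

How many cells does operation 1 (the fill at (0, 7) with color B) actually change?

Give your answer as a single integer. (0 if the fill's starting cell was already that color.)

Answer: 48

Derivation:
After op 1 fill(0,7,B) [48 cells changed]:
BBBBBBBBB
BBBBBBBBB
BBBBBBBBB
BBWBBBBBB
BBWBBBBBB
BBWBBBWWW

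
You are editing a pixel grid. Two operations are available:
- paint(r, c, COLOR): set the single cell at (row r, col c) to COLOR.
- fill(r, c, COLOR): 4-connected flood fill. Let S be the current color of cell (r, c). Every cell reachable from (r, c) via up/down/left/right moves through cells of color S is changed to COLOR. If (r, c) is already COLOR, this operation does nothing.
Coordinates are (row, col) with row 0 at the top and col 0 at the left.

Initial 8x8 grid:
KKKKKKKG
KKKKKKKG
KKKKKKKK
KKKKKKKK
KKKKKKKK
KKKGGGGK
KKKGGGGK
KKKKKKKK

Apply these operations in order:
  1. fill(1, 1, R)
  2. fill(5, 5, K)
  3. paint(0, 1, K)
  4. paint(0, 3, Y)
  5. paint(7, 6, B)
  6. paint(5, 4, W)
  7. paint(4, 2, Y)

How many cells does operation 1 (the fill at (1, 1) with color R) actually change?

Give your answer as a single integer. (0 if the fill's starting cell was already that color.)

Answer: 54

Derivation:
After op 1 fill(1,1,R) [54 cells changed]:
RRRRRRRG
RRRRRRRG
RRRRRRRR
RRRRRRRR
RRRRRRRR
RRRGGGGR
RRRGGGGR
RRRRRRRR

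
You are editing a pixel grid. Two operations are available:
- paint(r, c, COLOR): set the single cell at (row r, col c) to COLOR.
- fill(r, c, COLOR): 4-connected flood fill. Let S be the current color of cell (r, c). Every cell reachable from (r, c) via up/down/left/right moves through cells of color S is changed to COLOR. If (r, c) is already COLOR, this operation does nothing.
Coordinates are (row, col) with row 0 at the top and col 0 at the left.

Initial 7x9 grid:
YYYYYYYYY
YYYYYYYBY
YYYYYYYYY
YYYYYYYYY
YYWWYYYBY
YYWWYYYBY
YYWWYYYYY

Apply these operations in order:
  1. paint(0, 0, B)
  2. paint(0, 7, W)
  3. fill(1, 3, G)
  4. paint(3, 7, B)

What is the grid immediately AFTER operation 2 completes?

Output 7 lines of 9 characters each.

After op 1 paint(0,0,B):
BYYYYYYYY
YYYYYYYBY
YYYYYYYYY
YYYYYYYYY
YYWWYYYBY
YYWWYYYBY
YYWWYYYYY
After op 2 paint(0,7,W):
BYYYYYYWY
YYYYYYYBY
YYYYYYYYY
YYYYYYYYY
YYWWYYYBY
YYWWYYYBY
YYWWYYYYY

Answer: BYYYYYYWY
YYYYYYYBY
YYYYYYYYY
YYYYYYYYY
YYWWYYYBY
YYWWYYYBY
YYWWYYYYY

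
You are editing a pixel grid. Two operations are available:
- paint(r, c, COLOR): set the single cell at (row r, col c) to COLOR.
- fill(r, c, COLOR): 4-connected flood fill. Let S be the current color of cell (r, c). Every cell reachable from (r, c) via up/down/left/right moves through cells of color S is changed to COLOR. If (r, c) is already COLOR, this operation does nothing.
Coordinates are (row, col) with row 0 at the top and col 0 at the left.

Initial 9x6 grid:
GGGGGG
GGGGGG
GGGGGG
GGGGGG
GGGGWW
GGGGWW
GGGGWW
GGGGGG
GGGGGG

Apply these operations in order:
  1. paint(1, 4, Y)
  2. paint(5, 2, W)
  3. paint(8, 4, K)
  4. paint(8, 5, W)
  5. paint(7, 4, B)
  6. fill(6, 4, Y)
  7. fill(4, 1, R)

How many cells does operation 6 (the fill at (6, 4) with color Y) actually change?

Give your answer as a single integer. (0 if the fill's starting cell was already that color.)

Answer: 6

Derivation:
After op 1 paint(1,4,Y):
GGGGGG
GGGGYG
GGGGGG
GGGGGG
GGGGWW
GGGGWW
GGGGWW
GGGGGG
GGGGGG
After op 2 paint(5,2,W):
GGGGGG
GGGGYG
GGGGGG
GGGGGG
GGGGWW
GGWGWW
GGGGWW
GGGGGG
GGGGGG
After op 3 paint(8,4,K):
GGGGGG
GGGGYG
GGGGGG
GGGGGG
GGGGWW
GGWGWW
GGGGWW
GGGGGG
GGGGKG
After op 4 paint(8,5,W):
GGGGGG
GGGGYG
GGGGGG
GGGGGG
GGGGWW
GGWGWW
GGGGWW
GGGGGG
GGGGKW
After op 5 paint(7,4,B):
GGGGGG
GGGGYG
GGGGGG
GGGGGG
GGGGWW
GGWGWW
GGGGWW
GGGGBG
GGGGKW
After op 6 fill(6,4,Y) [6 cells changed]:
GGGGGG
GGGGYG
GGGGGG
GGGGGG
GGGGYY
GGWGYY
GGGGYY
GGGGBG
GGGGKW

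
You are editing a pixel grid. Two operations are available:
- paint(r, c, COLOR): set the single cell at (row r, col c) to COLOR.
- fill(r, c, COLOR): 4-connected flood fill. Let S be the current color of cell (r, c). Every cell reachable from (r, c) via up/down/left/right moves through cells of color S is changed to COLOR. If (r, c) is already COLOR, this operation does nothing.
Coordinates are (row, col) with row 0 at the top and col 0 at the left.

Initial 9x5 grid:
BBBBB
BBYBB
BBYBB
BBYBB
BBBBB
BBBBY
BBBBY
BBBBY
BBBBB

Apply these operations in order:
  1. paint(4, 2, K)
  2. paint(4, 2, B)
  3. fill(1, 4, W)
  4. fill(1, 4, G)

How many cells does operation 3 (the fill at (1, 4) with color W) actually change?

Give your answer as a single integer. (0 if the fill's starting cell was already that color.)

Answer: 39

Derivation:
After op 1 paint(4,2,K):
BBBBB
BBYBB
BBYBB
BBYBB
BBKBB
BBBBY
BBBBY
BBBBY
BBBBB
After op 2 paint(4,2,B):
BBBBB
BBYBB
BBYBB
BBYBB
BBBBB
BBBBY
BBBBY
BBBBY
BBBBB
After op 3 fill(1,4,W) [39 cells changed]:
WWWWW
WWYWW
WWYWW
WWYWW
WWWWW
WWWWY
WWWWY
WWWWY
WWWWW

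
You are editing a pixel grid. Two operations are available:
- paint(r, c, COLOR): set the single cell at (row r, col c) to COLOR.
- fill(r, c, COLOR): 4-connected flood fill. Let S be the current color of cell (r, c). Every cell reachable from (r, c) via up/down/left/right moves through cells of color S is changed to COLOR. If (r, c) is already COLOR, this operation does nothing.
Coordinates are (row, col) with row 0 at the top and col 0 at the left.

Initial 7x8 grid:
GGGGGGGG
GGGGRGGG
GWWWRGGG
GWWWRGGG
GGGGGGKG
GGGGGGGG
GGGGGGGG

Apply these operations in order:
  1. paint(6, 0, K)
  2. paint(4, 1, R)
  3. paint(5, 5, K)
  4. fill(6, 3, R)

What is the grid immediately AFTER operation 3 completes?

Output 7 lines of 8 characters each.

After op 1 paint(6,0,K):
GGGGGGGG
GGGGRGGG
GWWWRGGG
GWWWRGGG
GGGGGGKG
GGGGGGGG
KGGGGGGG
After op 2 paint(4,1,R):
GGGGGGGG
GGGGRGGG
GWWWRGGG
GWWWRGGG
GRGGGGKG
GGGGGGGG
KGGGGGGG
After op 3 paint(5,5,K):
GGGGGGGG
GGGGRGGG
GWWWRGGG
GWWWRGGG
GRGGGGKG
GGGGGKGG
KGGGGGGG

Answer: GGGGGGGG
GGGGRGGG
GWWWRGGG
GWWWRGGG
GRGGGGKG
GGGGGKGG
KGGGGGGG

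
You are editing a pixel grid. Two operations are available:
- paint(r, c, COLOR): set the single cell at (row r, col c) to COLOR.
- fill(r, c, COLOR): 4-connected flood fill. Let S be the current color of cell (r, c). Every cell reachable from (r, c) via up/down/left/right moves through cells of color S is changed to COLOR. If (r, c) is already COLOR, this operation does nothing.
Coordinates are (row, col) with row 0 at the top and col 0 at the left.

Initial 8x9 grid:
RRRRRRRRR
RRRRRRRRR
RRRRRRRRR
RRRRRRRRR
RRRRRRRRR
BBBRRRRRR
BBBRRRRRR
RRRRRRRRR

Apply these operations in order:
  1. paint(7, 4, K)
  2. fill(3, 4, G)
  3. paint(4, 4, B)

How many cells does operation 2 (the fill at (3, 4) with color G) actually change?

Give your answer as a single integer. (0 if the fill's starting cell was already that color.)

Answer: 65

Derivation:
After op 1 paint(7,4,K):
RRRRRRRRR
RRRRRRRRR
RRRRRRRRR
RRRRRRRRR
RRRRRRRRR
BBBRRRRRR
BBBRRRRRR
RRRRKRRRR
After op 2 fill(3,4,G) [65 cells changed]:
GGGGGGGGG
GGGGGGGGG
GGGGGGGGG
GGGGGGGGG
GGGGGGGGG
BBBGGGGGG
BBBGGGGGG
GGGGKGGGG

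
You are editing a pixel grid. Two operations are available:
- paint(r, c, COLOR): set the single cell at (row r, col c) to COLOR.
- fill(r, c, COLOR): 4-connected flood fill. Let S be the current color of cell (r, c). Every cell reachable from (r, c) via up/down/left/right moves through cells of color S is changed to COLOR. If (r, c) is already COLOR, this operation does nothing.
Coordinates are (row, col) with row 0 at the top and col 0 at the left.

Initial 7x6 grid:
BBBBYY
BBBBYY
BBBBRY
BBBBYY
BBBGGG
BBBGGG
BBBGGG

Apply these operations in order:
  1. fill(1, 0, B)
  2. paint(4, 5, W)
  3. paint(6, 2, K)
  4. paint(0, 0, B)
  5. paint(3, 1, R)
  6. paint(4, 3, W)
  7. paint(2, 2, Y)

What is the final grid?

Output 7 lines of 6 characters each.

Answer: BBBBYY
BBBBYY
BBYBRY
BRBBYY
BBBWGW
BBBGGG
BBKGGG

Derivation:
After op 1 fill(1,0,B) [0 cells changed]:
BBBBYY
BBBBYY
BBBBRY
BBBBYY
BBBGGG
BBBGGG
BBBGGG
After op 2 paint(4,5,W):
BBBBYY
BBBBYY
BBBBRY
BBBBYY
BBBGGW
BBBGGG
BBBGGG
After op 3 paint(6,2,K):
BBBBYY
BBBBYY
BBBBRY
BBBBYY
BBBGGW
BBBGGG
BBKGGG
After op 4 paint(0,0,B):
BBBBYY
BBBBYY
BBBBRY
BBBBYY
BBBGGW
BBBGGG
BBKGGG
After op 5 paint(3,1,R):
BBBBYY
BBBBYY
BBBBRY
BRBBYY
BBBGGW
BBBGGG
BBKGGG
After op 6 paint(4,3,W):
BBBBYY
BBBBYY
BBBBRY
BRBBYY
BBBWGW
BBBGGG
BBKGGG
After op 7 paint(2,2,Y):
BBBBYY
BBBBYY
BBYBRY
BRBBYY
BBBWGW
BBBGGG
BBKGGG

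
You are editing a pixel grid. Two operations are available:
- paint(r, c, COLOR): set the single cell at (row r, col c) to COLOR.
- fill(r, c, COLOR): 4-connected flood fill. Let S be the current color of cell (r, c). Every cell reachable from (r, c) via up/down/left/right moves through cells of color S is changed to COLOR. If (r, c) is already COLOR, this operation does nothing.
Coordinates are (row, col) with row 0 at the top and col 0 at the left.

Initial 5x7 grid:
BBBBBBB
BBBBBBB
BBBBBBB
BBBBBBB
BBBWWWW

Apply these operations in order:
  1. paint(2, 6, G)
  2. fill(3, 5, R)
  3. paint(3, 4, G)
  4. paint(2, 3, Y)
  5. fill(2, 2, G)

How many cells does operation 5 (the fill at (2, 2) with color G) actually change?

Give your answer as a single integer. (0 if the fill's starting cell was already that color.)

Answer: 28

Derivation:
After op 1 paint(2,6,G):
BBBBBBB
BBBBBBB
BBBBBBG
BBBBBBB
BBBWWWW
After op 2 fill(3,5,R) [30 cells changed]:
RRRRRRR
RRRRRRR
RRRRRRG
RRRRRRR
RRRWWWW
After op 3 paint(3,4,G):
RRRRRRR
RRRRRRR
RRRRRRG
RRRRGRR
RRRWWWW
After op 4 paint(2,3,Y):
RRRRRRR
RRRRRRR
RRRYRRG
RRRRGRR
RRRWWWW
After op 5 fill(2,2,G) [28 cells changed]:
GGGGGGG
GGGGGGG
GGGYGGG
GGGGGGG
GGGWWWW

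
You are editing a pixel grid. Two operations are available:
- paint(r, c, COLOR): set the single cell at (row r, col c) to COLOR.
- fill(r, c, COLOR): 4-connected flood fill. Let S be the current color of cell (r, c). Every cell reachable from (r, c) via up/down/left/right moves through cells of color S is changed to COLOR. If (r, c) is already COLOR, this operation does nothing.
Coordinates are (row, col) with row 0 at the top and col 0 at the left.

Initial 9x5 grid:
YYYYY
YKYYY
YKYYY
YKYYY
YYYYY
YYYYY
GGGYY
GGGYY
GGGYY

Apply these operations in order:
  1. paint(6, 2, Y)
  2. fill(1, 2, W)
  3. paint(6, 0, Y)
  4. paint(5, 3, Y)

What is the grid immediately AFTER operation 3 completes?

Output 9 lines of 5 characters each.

After op 1 paint(6,2,Y):
YYYYY
YKYYY
YKYYY
YKYYY
YYYYY
YYYYY
GGYYY
GGGYY
GGGYY
After op 2 fill(1,2,W) [34 cells changed]:
WWWWW
WKWWW
WKWWW
WKWWW
WWWWW
WWWWW
GGWWW
GGGWW
GGGWW
After op 3 paint(6,0,Y):
WWWWW
WKWWW
WKWWW
WKWWW
WWWWW
WWWWW
YGWWW
GGGWW
GGGWW

Answer: WWWWW
WKWWW
WKWWW
WKWWW
WWWWW
WWWWW
YGWWW
GGGWW
GGGWW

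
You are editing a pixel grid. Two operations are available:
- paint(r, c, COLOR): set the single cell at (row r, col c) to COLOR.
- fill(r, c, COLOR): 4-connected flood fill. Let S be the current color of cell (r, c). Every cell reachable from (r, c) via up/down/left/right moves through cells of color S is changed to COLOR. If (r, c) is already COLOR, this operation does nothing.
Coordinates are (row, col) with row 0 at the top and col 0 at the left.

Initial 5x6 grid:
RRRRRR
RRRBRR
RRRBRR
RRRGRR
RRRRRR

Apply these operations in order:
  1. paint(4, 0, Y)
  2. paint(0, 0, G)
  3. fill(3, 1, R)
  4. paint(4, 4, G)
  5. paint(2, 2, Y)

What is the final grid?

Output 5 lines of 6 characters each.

Answer: GRRRRR
RRRBRR
RRYBRR
RRRGRR
YRRRGR

Derivation:
After op 1 paint(4,0,Y):
RRRRRR
RRRBRR
RRRBRR
RRRGRR
YRRRRR
After op 2 paint(0,0,G):
GRRRRR
RRRBRR
RRRBRR
RRRGRR
YRRRRR
After op 3 fill(3,1,R) [0 cells changed]:
GRRRRR
RRRBRR
RRRBRR
RRRGRR
YRRRRR
After op 4 paint(4,4,G):
GRRRRR
RRRBRR
RRRBRR
RRRGRR
YRRRGR
After op 5 paint(2,2,Y):
GRRRRR
RRRBRR
RRYBRR
RRRGRR
YRRRGR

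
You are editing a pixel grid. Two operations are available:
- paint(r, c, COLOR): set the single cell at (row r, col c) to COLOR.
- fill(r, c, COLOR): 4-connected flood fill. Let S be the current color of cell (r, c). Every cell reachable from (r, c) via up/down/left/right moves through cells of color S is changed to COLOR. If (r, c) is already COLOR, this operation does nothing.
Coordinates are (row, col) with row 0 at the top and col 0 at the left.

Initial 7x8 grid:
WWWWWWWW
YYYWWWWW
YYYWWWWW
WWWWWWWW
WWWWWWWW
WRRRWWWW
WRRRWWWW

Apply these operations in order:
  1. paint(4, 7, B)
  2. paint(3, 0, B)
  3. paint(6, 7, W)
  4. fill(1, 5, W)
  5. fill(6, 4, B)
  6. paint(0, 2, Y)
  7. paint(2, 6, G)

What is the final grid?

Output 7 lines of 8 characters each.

Answer: BBYBBBBB
YYYBBBBB
YYYBBBGB
BBBBBBBB
BBBBBBBB
BRRRBBBB
BRRRBBBB

Derivation:
After op 1 paint(4,7,B):
WWWWWWWW
YYYWWWWW
YYYWWWWW
WWWWWWWW
WWWWWWWB
WRRRWWWW
WRRRWWWW
After op 2 paint(3,0,B):
WWWWWWWW
YYYWWWWW
YYYWWWWW
BWWWWWWW
WWWWWWWB
WRRRWWWW
WRRRWWWW
After op 3 paint(6,7,W):
WWWWWWWW
YYYWWWWW
YYYWWWWW
BWWWWWWW
WWWWWWWB
WRRRWWWW
WRRRWWWW
After op 4 fill(1,5,W) [0 cells changed]:
WWWWWWWW
YYYWWWWW
YYYWWWWW
BWWWWWWW
WWWWWWWB
WRRRWWWW
WRRRWWWW
After op 5 fill(6,4,B) [42 cells changed]:
BBBBBBBB
YYYBBBBB
YYYBBBBB
BBBBBBBB
BBBBBBBB
BRRRBBBB
BRRRBBBB
After op 6 paint(0,2,Y):
BBYBBBBB
YYYBBBBB
YYYBBBBB
BBBBBBBB
BBBBBBBB
BRRRBBBB
BRRRBBBB
After op 7 paint(2,6,G):
BBYBBBBB
YYYBBBBB
YYYBBBGB
BBBBBBBB
BBBBBBBB
BRRRBBBB
BRRRBBBB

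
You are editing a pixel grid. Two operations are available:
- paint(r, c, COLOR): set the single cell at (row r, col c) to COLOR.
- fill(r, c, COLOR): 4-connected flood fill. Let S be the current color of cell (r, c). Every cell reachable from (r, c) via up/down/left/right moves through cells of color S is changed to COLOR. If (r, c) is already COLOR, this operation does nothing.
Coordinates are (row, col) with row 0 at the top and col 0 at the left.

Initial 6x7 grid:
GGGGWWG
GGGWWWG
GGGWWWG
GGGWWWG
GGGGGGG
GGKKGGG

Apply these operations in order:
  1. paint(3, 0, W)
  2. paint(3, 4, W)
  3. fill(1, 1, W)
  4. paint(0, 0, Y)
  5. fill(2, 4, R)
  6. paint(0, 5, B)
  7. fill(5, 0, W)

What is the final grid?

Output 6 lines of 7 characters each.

After op 1 paint(3,0,W):
GGGGWWG
GGGWWWG
GGGWWWG
WGGWWWG
GGGGGGG
GGKKGGG
After op 2 paint(3,4,W):
GGGGWWG
GGGWWWG
GGGWWWG
WGGWWWG
GGGGGGG
GGKKGGG
After op 3 fill(1,1,W) [28 cells changed]:
WWWWWWW
WWWWWWW
WWWWWWW
WWWWWWW
WWWWWWW
WWKKWWW
After op 4 paint(0,0,Y):
YWWWWWW
WWWWWWW
WWWWWWW
WWWWWWW
WWWWWWW
WWKKWWW
After op 5 fill(2,4,R) [39 cells changed]:
YRRRRRR
RRRRRRR
RRRRRRR
RRRRRRR
RRRRRRR
RRKKRRR
After op 6 paint(0,5,B):
YRRRRBR
RRRRRRR
RRRRRRR
RRRRRRR
RRRRRRR
RRKKRRR
After op 7 fill(5,0,W) [38 cells changed]:
YWWWWBW
WWWWWWW
WWWWWWW
WWWWWWW
WWWWWWW
WWKKWWW

Answer: YWWWWBW
WWWWWWW
WWWWWWW
WWWWWWW
WWWWWWW
WWKKWWW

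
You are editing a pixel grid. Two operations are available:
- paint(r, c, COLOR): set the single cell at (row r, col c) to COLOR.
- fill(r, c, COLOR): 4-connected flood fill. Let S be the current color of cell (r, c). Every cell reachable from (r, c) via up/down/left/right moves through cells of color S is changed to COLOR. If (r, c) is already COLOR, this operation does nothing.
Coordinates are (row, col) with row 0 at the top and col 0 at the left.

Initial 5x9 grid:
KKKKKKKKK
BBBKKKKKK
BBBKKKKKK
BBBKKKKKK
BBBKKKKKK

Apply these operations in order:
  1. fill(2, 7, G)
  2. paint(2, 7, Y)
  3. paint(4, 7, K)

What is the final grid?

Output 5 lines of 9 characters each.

After op 1 fill(2,7,G) [33 cells changed]:
GGGGGGGGG
BBBGGGGGG
BBBGGGGGG
BBBGGGGGG
BBBGGGGGG
After op 2 paint(2,7,Y):
GGGGGGGGG
BBBGGGGGG
BBBGGGGYG
BBBGGGGGG
BBBGGGGGG
After op 3 paint(4,7,K):
GGGGGGGGG
BBBGGGGGG
BBBGGGGYG
BBBGGGGGG
BBBGGGGKG

Answer: GGGGGGGGG
BBBGGGGGG
BBBGGGGYG
BBBGGGGGG
BBBGGGGKG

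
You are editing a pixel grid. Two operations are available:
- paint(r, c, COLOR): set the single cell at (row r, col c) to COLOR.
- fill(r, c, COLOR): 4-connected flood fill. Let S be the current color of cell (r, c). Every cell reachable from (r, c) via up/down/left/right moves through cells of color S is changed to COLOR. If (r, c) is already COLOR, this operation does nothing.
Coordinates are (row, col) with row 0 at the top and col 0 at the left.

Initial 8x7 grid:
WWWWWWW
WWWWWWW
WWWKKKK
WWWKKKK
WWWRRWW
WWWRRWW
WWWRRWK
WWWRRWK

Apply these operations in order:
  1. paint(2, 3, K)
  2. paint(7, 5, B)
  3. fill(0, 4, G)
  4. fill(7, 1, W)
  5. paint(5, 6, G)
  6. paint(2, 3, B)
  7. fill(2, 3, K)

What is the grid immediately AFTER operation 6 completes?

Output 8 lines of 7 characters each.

After op 1 paint(2,3,K):
WWWWWWW
WWWWWWW
WWWKKKK
WWWKKKK
WWWRRWW
WWWRRWW
WWWRRWK
WWWRRWK
After op 2 paint(7,5,B):
WWWWWWW
WWWWWWW
WWWKKKK
WWWKKKK
WWWRRWW
WWWRRWW
WWWRRWK
WWWRRBK
After op 3 fill(0,4,G) [32 cells changed]:
GGGGGGG
GGGGGGG
GGGKKKK
GGGKKKK
GGGRRWW
GGGRRWW
GGGRRWK
GGGRRBK
After op 4 fill(7,1,W) [32 cells changed]:
WWWWWWW
WWWWWWW
WWWKKKK
WWWKKKK
WWWRRWW
WWWRRWW
WWWRRWK
WWWRRBK
After op 5 paint(5,6,G):
WWWWWWW
WWWWWWW
WWWKKKK
WWWKKKK
WWWRRWW
WWWRRWG
WWWRRWK
WWWRRBK
After op 6 paint(2,3,B):
WWWWWWW
WWWWWWW
WWWBKKK
WWWKKKK
WWWRRWW
WWWRRWG
WWWRRWK
WWWRRBK

Answer: WWWWWWW
WWWWWWW
WWWBKKK
WWWKKKK
WWWRRWW
WWWRRWG
WWWRRWK
WWWRRBK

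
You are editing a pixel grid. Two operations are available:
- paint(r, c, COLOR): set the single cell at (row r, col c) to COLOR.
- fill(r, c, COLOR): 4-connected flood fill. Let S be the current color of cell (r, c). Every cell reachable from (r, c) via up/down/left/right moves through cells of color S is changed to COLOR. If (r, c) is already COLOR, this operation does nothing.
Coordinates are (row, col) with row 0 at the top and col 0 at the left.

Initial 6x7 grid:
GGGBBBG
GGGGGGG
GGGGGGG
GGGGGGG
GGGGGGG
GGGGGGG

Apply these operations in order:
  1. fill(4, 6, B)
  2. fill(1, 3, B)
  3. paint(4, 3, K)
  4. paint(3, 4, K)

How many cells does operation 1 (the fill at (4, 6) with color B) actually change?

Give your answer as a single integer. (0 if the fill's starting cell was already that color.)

After op 1 fill(4,6,B) [39 cells changed]:
BBBBBBB
BBBBBBB
BBBBBBB
BBBBBBB
BBBBBBB
BBBBBBB

Answer: 39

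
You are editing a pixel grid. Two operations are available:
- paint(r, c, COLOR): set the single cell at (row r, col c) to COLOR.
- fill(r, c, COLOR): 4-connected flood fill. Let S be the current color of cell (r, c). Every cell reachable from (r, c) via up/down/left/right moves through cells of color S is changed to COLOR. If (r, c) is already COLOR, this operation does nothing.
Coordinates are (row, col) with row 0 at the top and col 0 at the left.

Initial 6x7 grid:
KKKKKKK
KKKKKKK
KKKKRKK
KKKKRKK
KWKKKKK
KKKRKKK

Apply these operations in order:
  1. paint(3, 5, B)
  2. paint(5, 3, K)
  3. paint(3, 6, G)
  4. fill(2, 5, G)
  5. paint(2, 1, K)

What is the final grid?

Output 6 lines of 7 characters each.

After op 1 paint(3,5,B):
KKKKKKK
KKKKKKK
KKKKRKK
KKKKRBK
KWKKKKK
KKKRKKK
After op 2 paint(5,3,K):
KKKKKKK
KKKKKKK
KKKKRKK
KKKKRBK
KWKKKKK
KKKKKKK
After op 3 paint(3,6,G):
KKKKKKK
KKKKKKK
KKKKRKK
KKKKRBG
KWKKKKK
KKKKKKK
After op 4 fill(2,5,G) [37 cells changed]:
GGGGGGG
GGGGGGG
GGGGRGG
GGGGRBG
GWGGGGG
GGGGGGG
After op 5 paint(2,1,K):
GGGGGGG
GGGGGGG
GKGGRGG
GGGGRBG
GWGGGGG
GGGGGGG

Answer: GGGGGGG
GGGGGGG
GKGGRGG
GGGGRBG
GWGGGGG
GGGGGGG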